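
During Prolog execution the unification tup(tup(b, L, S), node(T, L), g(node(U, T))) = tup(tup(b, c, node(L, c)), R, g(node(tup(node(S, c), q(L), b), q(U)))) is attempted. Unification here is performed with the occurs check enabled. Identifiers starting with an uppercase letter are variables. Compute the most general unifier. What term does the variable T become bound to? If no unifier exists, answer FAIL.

q(tup(node(node(c, c), c), q(c), b))

Decompose tup/3: tup(b, L, S) = tup(b, c, node(L, c)),  node(T, L) = R,  g(node(U, T)) = g(node(tup(node(S, c), q(L), b), q(U))).
Decompose tup/3: b = b,  L = c,  S = node(L, c).
Delete trivial equation b = b.
Bind L := c; substituting into the remaining equations gives: S = node(c, c),  node(T, c) = R,  g(node(U, T)) = g(node(tup(node(S, c), q(c), b), q(U))).
Bind S := node(c, c); substituting into the one remaining equation that mentions S gives: g(node(U, T)) = g(node(tup(node(node(c, c), c), q(c), b), q(U))).
Bind R := node(T, c); no other remaining equation mentions R.
Decompose g/1: node(U, T) = node(tup(node(node(c, c), c), q(c), b), q(U)).
Decompose node/2: U = tup(node(node(c, c), c), q(c), b),  T = q(U).
Bind U := tup(node(node(c, c), c), q(c), b); substituting into the remaining equation gives: T = q(tup(node(node(c, c), c), q(c), b)).
Bind T := q(tup(node(node(c, c), c), q(c), b)). Substituting into the earlier binding gives R := node(q(tup(node(node(c, c), c), q(c), b)), c).
MGU = { L -> c, S -> node(c, c), R -> node(q(tup(node(node(c, c), c), q(c), b)), c), U -> tup(node(node(c, c), c), q(c), b), T -> q(tup(node(node(c, c), c), q(c), b)) }, so T -> q(tup(node(node(c, c), c), q(c), b)).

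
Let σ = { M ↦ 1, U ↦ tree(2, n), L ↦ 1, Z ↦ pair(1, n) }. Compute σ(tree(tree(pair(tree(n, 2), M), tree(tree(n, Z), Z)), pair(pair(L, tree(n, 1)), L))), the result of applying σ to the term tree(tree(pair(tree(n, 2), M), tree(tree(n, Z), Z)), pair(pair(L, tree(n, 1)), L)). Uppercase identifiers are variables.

tree(tree(pair(tree(n, 2), 1), tree(tree(n, pair(1, n)), pair(1, n))), pair(pair(1, tree(n, 1)), 1))

Replace each occurrence of M with 1.
Replace each occurrence of L with 1.
Replace each occurrence of Z with pair(1, n).
Result: tree(tree(pair(tree(n, 2), 1), tree(tree(n, pair(1, n)), pair(1, n))), pair(pair(1, tree(n, 1)), 1)).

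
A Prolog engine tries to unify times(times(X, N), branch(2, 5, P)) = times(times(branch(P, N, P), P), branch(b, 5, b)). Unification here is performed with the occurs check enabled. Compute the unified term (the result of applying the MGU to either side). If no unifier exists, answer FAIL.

Decompose times/2: times(X, N) = times(branch(P, N, P), P),  branch(2, 5, P) = branch(b, 5, b).
Decompose times/2: X = branch(P, N, P),  N = P.
Bind X := branch(P, N, P); no other remaining equation mentions X.
Bind N := P; no other remaining equation mentions N. Substituting into the earlier binding gives X := branch(P, P, P).
Decompose branch/3: 2 = b,  5 = 5,  P = b.
Clash: constants 2 and b differ; no unifier exists.

FAIL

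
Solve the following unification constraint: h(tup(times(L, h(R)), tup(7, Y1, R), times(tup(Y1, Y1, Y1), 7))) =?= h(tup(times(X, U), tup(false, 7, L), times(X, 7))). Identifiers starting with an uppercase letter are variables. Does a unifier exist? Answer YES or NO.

Decompose h/1: tup(times(L, h(R)), tup(7, Y1, R), times(tup(Y1, Y1, Y1), 7)) =?= tup(times(X, U), tup(false, 7, L), times(X, 7)).
Decompose tup/3: times(L, h(R)) =?= times(X, U),  tup(7, Y1, R) =?= tup(false, 7, L),  times(tup(Y1, Y1, Y1), 7) =?= times(X, 7).
Decompose times/2: L =?= X,  h(R) =?= U.
Bind L := X; substituting into the one remaining equation that mentions L gives: tup(7, Y1, R) =?= tup(false, 7, X).
Bind U := h(R); no other remaining equation mentions U.
Decompose tup/3: 7 =?= false,  Y1 =?= 7,  R =?= X.
Clash: constants 7 and false differ; no unifier exists.

NO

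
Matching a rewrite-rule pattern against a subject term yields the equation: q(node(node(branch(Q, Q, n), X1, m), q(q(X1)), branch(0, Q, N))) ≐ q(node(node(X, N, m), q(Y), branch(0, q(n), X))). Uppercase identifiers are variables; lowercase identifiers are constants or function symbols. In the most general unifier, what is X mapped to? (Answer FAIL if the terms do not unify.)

branch(q(n), q(n), n)

Decompose q/1: node(node(branch(Q, Q, n), X1, m), q(q(X1)), branch(0, Q, N)) ≐ node(node(X, N, m), q(Y), branch(0, q(n), X)).
Decompose node/3: node(branch(Q, Q, n), X1, m) ≐ node(X, N, m),  q(q(X1)) ≐ q(Y),  branch(0, Q, N) ≐ branch(0, q(n), X).
Decompose node/3: branch(Q, Q, n) ≐ X,  X1 ≐ N,  m ≐ m.
Bind X := branch(Q, Q, n); substituting into the one remaining equation that mentions X gives: branch(0, Q, N) ≐ branch(0, q(n), branch(Q, Q, n)).
Bind X1 := N; substituting into the one remaining equation that mentions X1 gives: q(q(N)) ≐ q(Y).
Delete trivial equation m ≐ m.
Decompose q/1: q(N) ≐ Y.
Bind Y := q(N); no other remaining equation mentions Y.
Decompose branch/3: 0 ≐ 0,  Q ≐ q(n),  N ≐ branch(Q, Q, n).
Delete trivial equation 0 ≐ 0.
Bind Q := q(n); substituting into the remaining equation gives: N ≐ branch(q(n), q(n), n). Substituting into the earlier binding gives X := branch(q(n), q(n), n).
Bind N := branch(q(n), q(n), n). Substituting into the earlier bindings gives X1 := branch(q(n), q(n), n), Y := q(branch(q(n), q(n), n)).
MGU = { X -> branch(q(n), q(n), n), X1 -> branch(q(n), q(n), n), Y -> q(branch(q(n), q(n), n)), Q -> q(n), N -> branch(q(n), q(n), n) }, so X -> branch(q(n), q(n), n).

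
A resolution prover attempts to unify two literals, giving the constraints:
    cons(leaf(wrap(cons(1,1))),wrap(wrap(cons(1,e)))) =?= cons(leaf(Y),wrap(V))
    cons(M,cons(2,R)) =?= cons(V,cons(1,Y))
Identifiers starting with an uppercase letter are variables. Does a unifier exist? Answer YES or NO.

NO

Decompose cons/2: leaf(wrap(cons(1,1))) =?= leaf(Y),  wrap(wrap(cons(1,e))) =?= wrap(V).
Decompose leaf/1: wrap(cons(1,1)) =?= Y.
Bind Y := wrap(cons(1,1)); substituting into the one remaining equation that mentions Y gives: cons(M,cons(2,R)) =?= cons(V,cons(1,wrap(cons(1,1)))).
Decompose wrap/1: wrap(cons(1,e)) =?= V.
Bind V := wrap(cons(1,e)); substituting into the remaining equation gives: cons(M,cons(2,R)) =?= cons(wrap(cons(1,e)),cons(1,wrap(cons(1,1)))).
Decompose cons/2: M =?= wrap(cons(1,e)),  cons(2,R) =?= cons(1,wrap(cons(1,1))).
Bind M := wrap(cons(1,e)); no other remaining equation mentions M.
Decompose cons/2: 2 =?= 1,  R =?= wrap(cons(1,1)).
Clash: constants 2 and 1 differ; no unifier exists.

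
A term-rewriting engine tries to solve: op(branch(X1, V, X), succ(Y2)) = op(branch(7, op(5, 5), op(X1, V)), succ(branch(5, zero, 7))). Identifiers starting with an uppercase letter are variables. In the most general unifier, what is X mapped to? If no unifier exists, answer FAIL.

Decompose op/2: branch(X1, V, X) = branch(7, op(5, 5), op(X1, V)),  succ(Y2) = succ(branch(5, zero, 7)).
Decompose branch/3: X1 = 7,  V = op(5, 5),  X = op(X1, V).
Bind X1 := 7; substituting into the one remaining equation that mentions X1 gives: X = op(7, V).
Bind V := op(5, 5); substituting into the one remaining equation that mentions V gives: X = op(7, op(5, 5)).
Bind X := op(7, op(5, 5)); no other remaining equation mentions X.
Decompose succ/1: Y2 = branch(5, zero, 7).
Bind Y2 := branch(5, zero, 7).
MGU = { X1 -> 7, V -> op(5, 5), X -> op(7, op(5, 5)), Y2 -> branch(5, zero, 7) }, so X -> op(7, op(5, 5)).

op(7, op(5, 5))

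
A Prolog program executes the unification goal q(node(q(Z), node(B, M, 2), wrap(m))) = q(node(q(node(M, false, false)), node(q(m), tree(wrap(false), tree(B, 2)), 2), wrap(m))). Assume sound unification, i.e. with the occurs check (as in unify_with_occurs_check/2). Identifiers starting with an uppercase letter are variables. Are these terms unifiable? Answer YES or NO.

YES

Decompose q/1: node(q(Z), node(B, M, 2), wrap(m)) = node(q(node(M, false, false)), node(q(m), tree(wrap(false), tree(B, 2)), 2), wrap(m)).
Decompose node/3: q(Z) = q(node(M, false, false)),  node(B, M, 2) = node(q(m), tree(wrap(false), tree(B, 2)), 2),  wrap(m) = wrap(m).
Decompose q/1: Z = node(M, false, false).
Bind Z := node(M, false, false); no other remaining equation mentions Z.
Decompose node/3: B = q(m),  M = tree(wrap(false), tree(B, 2)),  2 = 2.
Bind B := q(m); substituting into the one remaining equation that mentions B gives: M = tree(wrap(false), tree(q(m), 2)).
Bind M := tree(wrap(false), tree(q(m), 2)); no other remaining equation mentions M. Substituting into the earlier binding gives Z := node(tree(wrap(false), tree(q(m), 2)), false, false).
Delete trivial equation 2 = 2.
Delete trivial equation wrap(m) = wrap(m).
No equations remain and no clash or occurs-check failure arose, so a unifier exists.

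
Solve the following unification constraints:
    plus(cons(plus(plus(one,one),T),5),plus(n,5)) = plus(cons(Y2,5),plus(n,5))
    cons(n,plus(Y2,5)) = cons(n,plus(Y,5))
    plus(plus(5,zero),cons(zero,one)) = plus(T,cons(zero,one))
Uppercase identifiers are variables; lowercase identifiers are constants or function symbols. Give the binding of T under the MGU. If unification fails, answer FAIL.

plus(5,zero)

Decompose plus/2: cons(plus(plus(one,one),T),5) = cons(Y2,5),  plus(n,5) = plus(n,5).
Decompose cons/2: plus(plus(one,one),T) = Y2,  5 = 5.
Bind Y2 := plus(plus(one,one),T); substituting into the one remaining equation that mentions Y2 gives: cons(n,plus(plus(plus(one,one),T),5)) = cons(n,plus(Y,5)).
Delete trivial equation 5 = 5.
Delete trivial equation plus(n,5) = plus(n,5).
Decompose cons/2: n = n,  plus(plus(plus(one,one),T),5) = plus(Y,5).
Delete trivial equation n = n.
Decompose plus/2: plus(plus(one,one),T) = Y,  5 = 5.
Bind Y := plus(plus(one,one),T); no other remaining equation mentions Y.
Delete trivial equation 5 = 5.
Decompose plus/2: plus(5,zero) = T,  cons(zero,one) = cons(zero,one).
Bind T := plus(5,zero); no other remaining equation mentions T. Substituting into the earlier bindings gives Y2 := plus(plus(one,one),plus(5,zero)), Y := plus(plus(one,one),plus(5,zero)).
Delete trivial equation cons(zero,one) = cons(zero,one).
MGU = { Y2 ↦ plus(plus(one,one),plus(5,zero)), Y ↦ plus(plus(one,one),plus(5,zero)), T ↦ plus(5,zero) }, so T ↦ plus(5,zero).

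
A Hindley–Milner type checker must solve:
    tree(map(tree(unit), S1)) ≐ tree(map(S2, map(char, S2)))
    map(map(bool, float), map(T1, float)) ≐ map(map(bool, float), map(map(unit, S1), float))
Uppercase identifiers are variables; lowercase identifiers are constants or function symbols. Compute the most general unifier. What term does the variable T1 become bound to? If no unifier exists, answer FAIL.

map(unit, map(char, tree(unit)))

Decompose tree/1: map(tree(unit), S1) ≐ map(S2, map(char, S2)).
Decompose map/2: tree(unit) ≐ S2,  S1 ≐ map(char, S2).
Bind S2 := tree(unit); substituting into the one remaining equation that mentions S2 gives: S1 ≐ map(char, tree(unit)).
Bind S1 := map(char, tree(unit)); substituting into the remaining equation gives: map(map(bool, float), map(T1, float)) ≐ map(map(bool, float), map(map(unit, map(char, tree(unit))), float)).
Decompose map/2: map(bool, float) ≐ map(bool, float),  map(T1, float) ≐ map(map(unit, map(char, tree(unit))), float).
Delete trivial equation map(bool, float) ≐ map(bool, float).
Decompose map/2: T1 ≐ map(unit, map(char, tree(unit))),  float ≐ float.
Bind T1 := map(unit, map(char, tree(unit))); no other remaining equation mentions T1.
Delete trivial equation float ≐ float.
MGU = { S2 ↦ tree(unit), S1 ↦ map(char, tree(unit)), T1 ↦ map(unit, map(char, tree(unit))) }, so T1 ↦ map(unit, map(char, tree(unit))).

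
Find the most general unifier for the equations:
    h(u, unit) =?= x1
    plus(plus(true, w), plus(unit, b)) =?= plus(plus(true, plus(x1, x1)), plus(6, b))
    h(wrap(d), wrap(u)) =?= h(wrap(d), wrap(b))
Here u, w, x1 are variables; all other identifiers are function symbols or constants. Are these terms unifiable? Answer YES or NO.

Bind x1 := h(u, unit); substituting into the one remaining equation that mentions x1 gives: plus(plus(true, w), plus(unit, b)) =?= plus(plus(true, plus(h(u, unit), h(u, unit))), plus(6, b)).
Decompose plus/2: plus(true, w) =?= plus(true, plus(h(u, unit), h(u, unit))),  plus(unit, b) =?= plus(6, b).
Decompose plus/2: true =?= true,  w =?= plus(h(u, unit), h(u, unit)).
Delete trivial equation true =?= true.
Bind w := plus(h(u, unit), h(u, unit)); no other remaining equation mentions w.
Decompose plus/2: unit =?= 6,  b =?= b.
Clash: constants unit and 6 differ; no unifier exists.

NO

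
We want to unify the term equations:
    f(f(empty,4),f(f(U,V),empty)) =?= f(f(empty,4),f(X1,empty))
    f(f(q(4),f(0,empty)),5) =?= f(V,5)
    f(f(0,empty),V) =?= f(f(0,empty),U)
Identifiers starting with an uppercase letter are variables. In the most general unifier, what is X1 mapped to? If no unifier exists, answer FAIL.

f(f(q(4),f(0,empty)),f(q(4),f(0,empty)))

Decompose f/2: f(empty,4) =?= f(empty,4),  f(f(U,V),empty) =?= f(X1,empty).
Delete trivial equation f(empty,4) =?= f(empty,4).
Decompose f/2: f(U,V) =?= X1,  empty =?= empty.
Bind X1 := f(U,V); no other remaining equation mentions X1.
Delete trivial equation empty =?= empty.
Decompose f/2: f(q(4),f(0,empty)) =?= V,  5 =?= 5.
Bind V := f(q(4),f(0,empty)); substituting into the one remaining equation that mentions V gives: f(f(0,empty),f(q(4),f(0,empty))) =?= f(f(0,empty),U). Substituting into the earlier binding gives X1 := f(U,f(q(4),f(0,empty))).
Delete trivial equation 5 =?= 5.
Decompose f/2: f(0,empty) =?= f(0,empty),  f(q(4),f(0,empty)) =?= U.
Delete trivial equation f(0,empty) =?= f(0,empty).
Bind U := f(q(4),f(0,empty)). Substituting into the earlier binding gives X1 := f(f(q(4),f(0,empty)),f(q(4),f(0,empty))).
MGU = { X1 ↦ f(f(q(4),f(0,empty)),f(q(4),f(0,empty))), V ↦ f(q(4),f(0,empty)), U ↦ f(q(4),f(0,empty)) }, so X1 ↦ f(f(q(4),f(0,empty)),f(q(4),f(0,empty))).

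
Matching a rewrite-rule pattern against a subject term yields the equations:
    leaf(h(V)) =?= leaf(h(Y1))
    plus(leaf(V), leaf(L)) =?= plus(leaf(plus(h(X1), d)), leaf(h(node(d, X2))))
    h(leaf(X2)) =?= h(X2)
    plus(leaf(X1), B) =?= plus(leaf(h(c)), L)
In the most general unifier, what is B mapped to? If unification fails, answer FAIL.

FAIL

Decompose leaf/1: h(V) =?= h(Y1).
Decompose h/1: V =?= Y1.
Bind V := Y1; substituting into the one remaining equation that mentions V gives: plus(leaf(Y1), leaf(L)) =?= plus(leaf(plus(h(X1), d)), leaf(h(node(d, X2)))).
Decompose plus/2: leaf(Y1) =?= leaf(plus(h(X1), d)),  leaf(L) =?= leaf(h(node(d, X2))).
Decompose leaf/1: Y1 =?= plus(h(X1), d).
Bind Y1 := plus(h(X1), d); no other remaining equation mentions Y1. Substituting into the earlier binding gives V := plus(h(X1), d).
Decompose leaf/1: L =?= h(node(d, X2)).
Bind L := h(node(d, X2)); substituting into the one remaining equation that mentions L gives: plus(leaf(X1), B) =?= plus(leaf(h(c)), h(node(d, X2))).
Decompose h/1: leaf(X2) =?= X2.
Occurs check fails: X2 occurs in leaf(X2); the equation X2 =?= leaf(X2) has no finite solution.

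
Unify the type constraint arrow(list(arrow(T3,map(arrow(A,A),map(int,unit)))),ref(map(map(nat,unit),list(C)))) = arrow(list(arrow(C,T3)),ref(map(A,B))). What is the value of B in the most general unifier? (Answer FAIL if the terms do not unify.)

Decompose arrow/2: list(arrow(T3,map(arrow(A,A),map(int,unit)))) = list(arrow(C,T3)),  ref(map(map(nat,unit),list(C))) = ref(map(A,B)).
Decompose list/1: arrow(T3,map(arrow(A,A),map(int,unit))) = arrow(C,T3).
Decompose arrow/2: T3 = C,  map(arrow(A,A),map(int,unit)) = T3.
Bind T3 := C; substituting into the one remaining equation that mentions T3 gives: map(arrow(A,A),map(int,unit)) = C.
Bind C := map(arrow(A,A),map(int,unit)); substituting into the remaining equation gives: ref(map(map(nat,unit),list(map(arrow(A,A),map(int,unit))))) = ref(map(A,B)). Substituting into the earlier binding gives T3 := map(arrow(A,A),map(int,unit)).
Decompose ref/1: map(map(nat,unit),list(map(arrow(A,A),map(int,unit)))) = map(A,B).
Decompose map/2: map(nat,unit) = A,  list(map(arrow(A,A),map(int,unit))) = B.
Bind A := map(nat,unit); substituting into the remaining equation gives: list(map(arrow(map(nat,unit),map(nat,unit)),map(int,unit))) = B. Substituting into the earlier bindings gives T3 := map(arrow(map(nat,unit),map(nat,unit)),map(int,unit)), C := map(arrow(map(nat,unit),map(nat,unit)),map(int,unit)).
Bind B := list(map(arrow(map(nat,unit),map(nat,unit)),map(int,unit))).
MGU = { T3 ↦ map(arrow(map(nat,unit),map(nat,unit)),map(int,unit)), C ↦ map(arrow(map(nat,unit),map(nat,unit)),map(int,unit)), A ↦ map(nat,unit), B ↦ list(map(arrow(map(nat,unit),map(nat,unit)),map(int,unit))) }, so B ↦ list(map(arrow(map(nat,unit),map(nat,unit)),map(int,unit))).

list(map(arrow(map(nat,unit),map(nat,unit)),map(int,unit)))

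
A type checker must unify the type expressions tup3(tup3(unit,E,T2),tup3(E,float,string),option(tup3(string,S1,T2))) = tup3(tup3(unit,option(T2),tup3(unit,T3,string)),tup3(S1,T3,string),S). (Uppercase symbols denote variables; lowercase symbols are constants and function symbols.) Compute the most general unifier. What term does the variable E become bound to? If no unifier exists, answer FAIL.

Decompose tup3/3: tup3(unit,E,T2) = tup3(unit,option(T2),tup3(unit,T3,string)),  tup3(E,float,string) = tup3(S1,T3,string),  option(tup3(string,S1,T2)) = S.
Decompose tup3/3: unit = unit,  E = option(T2),  T2 = tup3(unit,T3,string).
Delete trivial equation unit = unit.
Bind E := option(T2); substituting into the one remaining equation that mentions E gives: tup3(option(T2),float,string) = tup3(S1,T3,string).
Bind T2 := tup3(unit,T3,string); substituting into the remaining equations gives: tup3(option(tup3(unit,T3,string)),float,string) = tup3(S1,T3,string),  option(tup3(string,S1,tup3(unit,T3,string))) = S. Substituting into the earlier binding gives E := option(tup3(unit,T3,string)).
Decompose tup3/3: option(tup3(unit,T3,string)) = S1,  float = T3,  string = string.
Bind S1 := option(tup3(unit,T3,string)); substituting into the one remaining equation that mentions S1 gives: option(tup3(string,option(tup3(unit,T3,string)),tup3(unit,T3,string))) = S.
Bind T3 := float; substituting into the one remaining equation that mentions T3 gives: option(tup3(string,option(tup3(unit,float,string)),tup3(unit,float,string))) = S. Substituting into the earlier bindings gives E := option(tup3(unit,float,string)), T2 := tup3(unit,float,string), S1 := option(tup3(unit,float,string)).
Delete trivial equation string = string.
Bind S := option(tup3(string,option(tup3(unit,float,string)),tup3(unit,float,string))).
MGU = { E ↦ option(tup3(unit,float,string)), T2 ↦ tup3(unit,float,string), S1 ↦ option(tup3(unit,float,string)), T3 ↦ float, S ↦ option(tup3(string,option(tup3(unit,float,string)),tup3(unit,float,string))) }, so E ↦ option(tup3(unit,float,string)).

option(tup3(unit,float,string))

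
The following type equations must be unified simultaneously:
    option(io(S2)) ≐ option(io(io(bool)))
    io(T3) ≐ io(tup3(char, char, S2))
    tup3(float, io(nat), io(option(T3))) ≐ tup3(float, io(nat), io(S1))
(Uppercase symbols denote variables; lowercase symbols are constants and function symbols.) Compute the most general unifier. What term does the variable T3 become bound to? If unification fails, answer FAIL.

Decompose option/1: io(S2) ≐ io(io(bool)).
Decompose io/1: S2 ≐ io(bool).
Bind S2 := io(bool); substituting into the one remaining equation that mentions S2 gives: io(T3) ≐ io(tup3(char, char, io(bool))).
Decompose io/1: T3 ≐ tup3(char, char, io(bool)).
Bind T3 := tup3(char, char, io(bool)); substituting into the remaining equation gives: tup3(float, io(nat), io(option(tup3(char, char, io(bool))))) ≐ tup3(float, io(nat), io(S1)).
Decompose tup3/3: float ≐ float,  io(nat) ≐ io(nat),  io(option(tup3(char, char, io(bool)))) ≐ io(S1).
Delete trivial equation float ≐ float.
Delete trivial equation io(nat) ≐ io(nat).
Decompose io/1: option(tup3(char, char, io(bool))) ≐ S1.
Bind S1 := option(tup3(char, char, io(bool))).
MGU = { S2 -> io(bool), T3 -> tup3(char, char, io(bool)), S1 -> option(tup3(char, char, io(bool))) }, so T3 -> tup3(char, char, io(bool)).

tup3(char, char, io(bool))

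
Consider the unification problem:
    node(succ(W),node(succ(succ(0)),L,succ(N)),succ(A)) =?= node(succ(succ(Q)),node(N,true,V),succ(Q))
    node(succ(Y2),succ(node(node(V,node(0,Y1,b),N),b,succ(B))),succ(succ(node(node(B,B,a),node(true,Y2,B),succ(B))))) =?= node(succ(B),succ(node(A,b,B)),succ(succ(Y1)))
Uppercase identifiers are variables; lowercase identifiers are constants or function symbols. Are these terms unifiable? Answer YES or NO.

Decompose node/3: succ(W) =?= succ(succ(Q)),  node(succ(succ(0)),L,succ(N)) =?= node(N,true,V),  succ(A) =?= succ(Q).
Decompose succ/1: W =?= succ(Q).
Bind W := succ(Q); no other remaining equation mentions W.
Decompose node/3: succ(succ(0)) =?= N,  L =?= true,  succ(N) =?= V.
Bind N := succ(succ(0)); substituting into the 2 remaining equations that mention N gives: succ(succ(succ(0))) =?= V,  node(succ(Y2),succ(node(node(V,node(0,Y1,b),succ(succ(0))),b,succ(B))),succ(succ(node(node(B,B,a),node(true,Y2,B),succ(B))))) =?= node(succ(B),succ(node(A,b,B)),succ(succ(Y1))).
Bind L := true; no other remaining equation mentions L.
Bind V := succ(succ(succ(0))); substituting into the one remaining equation that mentions V gives: node(succ(Y2),succ(node(node(succ(succ(succ(0))),node(0,Y1,b),succ(succ(0))),b,succ(B))),succ(succ(node(node(B,B,a),node(true,Y2,B),succ(B))))) =?= node(succ(B),succ(node(A,b,B)),succ(succ(Y1))).
Decompose succ/1: A =?= Q.
Bind A := Q; substituting into the remaining equation gives: node(succ(Y2),succ(node(node(succ(succ(succ(0))),node(0,Y1,b),succ(succ(0))),b,succ(B))),succ(succ(node(node(B,B,a),node(true,Y2,B),succ(B))))) =?= node(succ(B),succ(node(Q,b,B)),succ(succ(Y1))).
Decompose node/3: succ(Y2) =?= succ(B),  succ(node(node(succ(succ(succ(0))),node(0,Y1,b),succ(succ(0))),b,succ(B))) =?= succ(node(Q,b,B)),  succ(succ(node(node(B,B,a),node(true,Y2,B),succ(B)))) =?= succ(succ(Y1)).
Decompose succ/1: Y2 =?= B.
Bind Y2 := B; substituting into the one remaining equation that mentions Y2 gives: succ(succ(node(node(B,B,a),node(true,B,B),succ(B)))) =?= succ(succ(Y1)).
Decompose succ/1: node(node(succ(succ(succ(0))),node(0,Y1,b),succ(succ(0))),b,succ(B)) =?= node(Q,b,B).
Decompose node/3: node(succ(succ(succ(0))),node(0,Y1,b),succ(succ(0))) =?= Q,  b =?= b,  succ(B) =?= B.
Bind Q := node(succ(succ(succ(0))),node(0,Y1,b),succ(succ(0))); no other remaining equation mentions Q. Substituting into the earlier bindings gives W := succ(node(succ(succ(succ(0))),node(0,Y1,b),succ(succ(0)))), A := node(succ(succ(succ(0))),node(0,Y1,b),succ(succ(0))).
Delete trivial equation b =?= b.
Occurs check fails: B occurs in succ(B); the equation B =?= succ(B) has no finite solution.

NO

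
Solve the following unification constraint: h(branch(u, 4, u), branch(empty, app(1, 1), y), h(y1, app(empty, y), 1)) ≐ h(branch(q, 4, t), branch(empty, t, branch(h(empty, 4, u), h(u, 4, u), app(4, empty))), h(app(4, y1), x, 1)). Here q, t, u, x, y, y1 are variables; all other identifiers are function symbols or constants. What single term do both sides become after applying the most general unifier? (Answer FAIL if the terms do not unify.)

Decompose h/3: branch(u, 4, u) ≐ branch(q, 4, t),  branch(empty, app(1, 1), y) ≐ branch(empty, t, branch(h(empty, 4, u), h(u, 4, u), app(4, empty))),  h(y1, app(empty, y), 1) ≐ h(app(4, y1), x, 1).
Decompose branch/3: u ≐ q,  4 ≐ 4,  u ≐ t.
Bind u := q; substituting into the 2 remaining equations that mention u gives: q ≐ t,  branch(empty, app(1, 1), y) ≐ branch(empty, t, branch(h(empty, 4, q), h(q, 4, q), app(4, empty))).
Delete trivial equation 4 ≐ 4.
Bind q := t; substituting into the one remaining equation that mentions q gives: branch(empty, app(1, 1), y) ≐ branch(empty, t, branch(h(empty, 4, t), h(t, 4, t), app(4, empty))). Substituting into the earlier binding gives u := t.
Decompose branch/3: empty ≐ empty,  app(1, 1) ≐ t,  y ≐ branch(h(empty, 4, t), h(t, 4, t), app(4, empty)).
Delete trivial equation empty ≐ empty.
Bind t := app(1, 1); substituting into the one remaining equation that mentions t gives: y ≐ branch(h(empty, 4, app(1, 1)), h(app(1, 1), 4, app(1, 1)), app(4, empty)). Substituting into the earlier bindings gives u := app(1, 1), q := app(1, 1).
Bind y := branch(h(empty, 4, app(1, 1)), h(app(1, 1), 4, app(1, 1)), app(4, empty)); substituting into the remaining equation gives: h(y1, app(empty, branch(h(empty, 4, app(1, 1)), h(app(1, 1), 4, app(1, 1)), app(4, empty))), 1) ≐ h(app(4, y1), x, 1).
Decompose h/3: y1 ≐ app(4, y1),  app(empty, branch(h(empty, 4, app(1, 1)), h(app(1, 1), 4, app(1, 1)), app(4, empty))) ≐ x,  1 ≐ 1.
Occurs check fails: y1 occurs in app(4, y1); the equation y1 ≐ app(4, y1) has no finite solution.

FAIL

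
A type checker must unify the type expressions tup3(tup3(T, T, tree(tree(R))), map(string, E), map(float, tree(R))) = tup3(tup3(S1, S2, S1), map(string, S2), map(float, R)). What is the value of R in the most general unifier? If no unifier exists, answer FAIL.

FAIL

Decompose tup3/3: tup3(T, T, tree(tree(R))) = tup3(S1, S2, S1),  map(string, E) = map(string, S2),  map(float, tree(R)) = map(float, R).
Decompose tup3/3: T = S1,  T = S2,  tree(tree(R)) = S1.
Bind T := S1; substituting into the one remaining equation that mentions T gives: S1 = S2.
Bind S1 := S2; substituting into the one remaining equation that mentions S1 gives: tree(tree(R)) = S2. Substituting into the earlier binding gives T := S2.
Bind S2 := tree(tree(R)); substituting into the one remaining equation that mentions S2 gives: map(string, E) = map(string, tree(tree(R))). Substituting into the earlier bindings gives T := tree(tree(R)), S1 := tree(tree(R)).
Decompose map/2: string = string,  E = tree(tree(R)).
Delete trivial equation string = string.
Bind E := tree(tree(R)); no other remaining equation mentions E.
Decompose map/2: float = float,  tree(R) = R.
Delete trivial equation float = float.
Occurs check fails: R occurs in tree(R); the equation R = tree(R) has no finite solution.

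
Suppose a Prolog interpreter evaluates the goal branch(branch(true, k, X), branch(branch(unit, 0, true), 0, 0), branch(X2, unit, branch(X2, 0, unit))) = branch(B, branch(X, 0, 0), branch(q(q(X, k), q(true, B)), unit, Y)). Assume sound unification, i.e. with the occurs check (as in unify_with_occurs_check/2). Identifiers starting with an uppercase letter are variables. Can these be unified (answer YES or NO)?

Decompose branch/3: branch(true, k, X) = B,  branch(branch(unit, 0, true), 0, 0) = branch(X, 0, 0),  branch(X2, unit, branch(X2, 0, unit)) = branch(q(q(X, k), q(true, B)), unit, Y).
Bind B := branch(true, k, X); substituting into the one remaining equation that mentions B gives: branch(X2, unit, branch(X2, 0, unit)) = branch(q(q(X, k), q(true, branch(true, k, X))), unit, Y).
Decompose branch/3: branch(unit, 0, true) = X,  0 = 0,  0 = 0.
Bind X := branch(unit, 0, true); substituting into the one remaining equation that mentions X gives: branch(X2, unit, branch(X2, 0, unit)) = branch(q(q(branch(unit, 0, true), k), q(true, branch(true, k, branch(unit, 0, true)))), unit, Y). Substituting into the earlier binding gives B := branch(true, k, branch(unit, 0, true)).
Delete trivial equation 0 = 0.
Delete trivial equation 0 = 0.
Decompose branch/3: X2 = q(q(branch(unit, 0, true), k), q(true, branch(true, k, branch(unit, 0, true)))),  unit = unit,  branch(X2, 0, unit) = Y.
Bind X2 := q(q(branch(unit, 0, true), k), q(true, branch(true, k, branch(unit, 0, true)))); substituting into the one remaining equation that mentions X2 gives: branch(q(q(branch(unit, 0, true), k), q(true, branch(true, k, branch(unit, 0, true)))), 0, unit) = Y.
Delete trivial equation unit = unit.
Bind Y := branch(q(q(branch(unit, 0, true), k), q(true, branch(true, k, branch(unit, 0, true)))), 0, unit).
No equations remain and no clash or occurs-check failure arose, so a unifier exists.

YES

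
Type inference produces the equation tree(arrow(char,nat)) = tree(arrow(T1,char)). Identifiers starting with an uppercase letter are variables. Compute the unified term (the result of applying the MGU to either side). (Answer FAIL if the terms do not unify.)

Decompose tree/1: arrow(char,nat) = arrow(T1,char).
Decompose arrow/2: char = T1,  nat = char.
Bind T1 := char; no other remaining equation mentions T1.
Clash: constants nat and char differ; no unifier exists.

FAIL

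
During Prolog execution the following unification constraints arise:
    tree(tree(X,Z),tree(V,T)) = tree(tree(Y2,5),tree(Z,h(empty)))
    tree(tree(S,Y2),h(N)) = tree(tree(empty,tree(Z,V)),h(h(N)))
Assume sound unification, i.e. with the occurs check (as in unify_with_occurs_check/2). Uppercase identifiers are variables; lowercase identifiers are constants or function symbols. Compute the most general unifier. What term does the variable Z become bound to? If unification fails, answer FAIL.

Decompose tree/2: tree(X,Z) = tree(Y2,5),  tree(V,T) = tree(Z,h(empty)).
Decompose tree/2: X = Y2,  Z = 5.
Bind X := Y2; no other remaining equation mentions X.
Bind Z := 5; substituting into the remaining equations gives: tree(V,T) = tree(5,h(empty)),  tree(tree(S,Y2),h(N)) = tree(tree(empty,tree(5,V)),h(h(N))).
Decompose tree/2: V = 5,  T = h(empty).
Bind V := 5; substituting into the one remaining equation that mentions V gives: tree(tree(S,Y2),h(N)) = tree(tree(empty,tree(5,5)),h(h(N))).
Bind T := h(empty); no other remaining equation mentions T.
Decompose tree/2: tree(S,Y2) = tree(empty,tree(5,5)),  h(N) = h(h(N)).
Decompose tree/2: S = empty,  Y2 = tree(5,5).
Bind S := empty; no other remaining equation mentions S.
Bind Y2 := tree(5,5); no other remaining equation mentions Y2. Substituting into the earlier binding gives X := tree(5,5).
Decompose h/1: N = h(N).
Occurs check fails: N occurs in h(N); the equation N = h(N) has no finite solution.

FAIL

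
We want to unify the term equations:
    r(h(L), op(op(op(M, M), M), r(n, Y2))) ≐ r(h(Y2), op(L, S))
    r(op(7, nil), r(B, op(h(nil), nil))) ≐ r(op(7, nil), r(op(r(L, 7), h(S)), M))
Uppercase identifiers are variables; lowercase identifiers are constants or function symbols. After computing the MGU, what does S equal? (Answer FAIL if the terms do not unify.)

Decompose r/2: h(L) ≐ h(Y2),  op(op(op(M, M), M), r(n, Y2)) ≐ op(L, S).
Decompose h/1: L ≐ Y2.
Bind L := Y2; substituting into the remaining equations gives: op(op(op(M, M), M), r(n, Y2)) ≐ op(Y2, S),  r(op(7, nil), r(B, op(h(nil), nil))) ≐ r(op(7, nil), r(op(r(Y2, 7), h(S)), M)).
Decompose op/2: op(op(M, M), M) ≐ Y2,  r(n, Y2) ≐ S.
Bind Y2 := op(op(M, M), M); substituting into the remaining equations gives: r(n, op(op(M, M), M)) ≐ S,  r(op(7, nil), r(B, op(h(nil), nil))) ≐ r(op(7, nil), r(op(r(op(op(M, M), M), 7), h(S)), M)). Substituting into the earlier binding gives L := op(op(M, M), M).
Bind S := r(n, op(op(M, M), M)); substituting into the remaining equation gives: r(op(7, nil), r(B, op(h(nil), nil))) ≐ r(op(7, nil), r(op(r(op(op(M, M), M), 7), h(r(n, op(op(M, M), M)))), M)).
Decompose r/2: op(7, nil) ≐ op(7, nil),  r(B, op(h(nil), nil)) ≐ r(op(r(op(op(M, M), M), 7), h(r(n, op(op(M, M), M)))), M).
Delete trivial equation op(7, nil) ≐ op(7, nil).
Decompose r/2: B ≐ op(r(op(op(M, M), M), 7), h(r(n, op(op(M, M), M)))),  op(h(nil), nil) ≐ M.
Bind B := op(r(op(op(M, M), M), 7), h(r(n, op(op(M, M), M)))); no other remaining equation mentions B.
Bind M := op(h(nil), nil). Substituting into the earlier bindings gives L := op(op(op(h(nil), nil), op(h(nil), nil)), op(h(nil), nil)), Y2 := op(op(op(h(nil), nil), op(h(nil), nil)), op(h(nil), nil)), S := r(n, op(op(op(h(nil), nil), op(h(nil), nil)), op(h(nil), nil))), B := op(r(op(op(op(h(nil), nil), op(h(nil), nil)), op(h(nil), nil)), 7), h(r(n, op(op(op(h(nil), nil), op(h(nil), nil)), op(h(nil), nil))))).
MGU = { L -> op(op(op(h(nil), nil), op(h(nil), nil)), op(h(nil), nil)), Y2 -> op(op(op(h(nil), nil), op(h(nil), nil)), op(h(nil), nil)), S -> r(n, op(op(op(h(nil), nil), op(h(nil), nil)), op(h(nil), nil))), B -> op(r(op(op(op(h(nil), nil), op(h(nil), nil)), op(h(nil), nil)), 7), h(r(n, op(op(op(h(nil), nil), op(h(nil), nil)), op(h(nil), nil))))), M -> op(h(nil), nil) }, so S -> r(n, op(op(op(h(nil), nil), op(h(nil), nil)), op(h(nil), nil))).

r(n, op(op(op(h(nil), nil), op(h(nil), nil)), op(h(nil), nil)))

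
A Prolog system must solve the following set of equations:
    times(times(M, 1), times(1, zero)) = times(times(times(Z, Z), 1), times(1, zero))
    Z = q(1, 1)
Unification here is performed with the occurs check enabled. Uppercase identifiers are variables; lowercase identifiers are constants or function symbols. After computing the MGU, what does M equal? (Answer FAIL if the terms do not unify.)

Decompose times/2: times(M, 1) = times(times(Z, Z), 1),  times(1, zero) = times(1, zero).
Decompose times/2: M = times(Z, Z),  1 = 1.
Bind M := times(Z, Z); no other remaining equation mentions M.
Delete trivial equation 1 = 1.
Delete trivial equation times(1, zero) = times(1, zero).
Bind Z := q(1, 1). Substituting into the earlier binding gives M := times(q(1, 1), q(1, 1)).
MGU = { M -> times(q(1, 1), q(1, 1)), Z -> q(1, 1) }, so M -> times(q(1, 1), q(1, 1)).

times(q(1, 1), q(1, 1))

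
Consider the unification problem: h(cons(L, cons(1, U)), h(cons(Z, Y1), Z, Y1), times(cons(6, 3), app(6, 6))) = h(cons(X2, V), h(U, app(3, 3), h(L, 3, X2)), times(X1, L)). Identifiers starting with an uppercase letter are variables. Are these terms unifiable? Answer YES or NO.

Decompose h/3: cons(L, cons(1, U)) = cons(X2, V),  h(cons(Z, Y1), Z, Y1) = h(U, app(3, 3), h(L, 3, X2)),  times(cons(6, 3), app(6, 6)) = times(X1, L).
Decompose cons/2: L = X2,  cons(1, U) = V.
Bind L := X2; substituting into the 2 remaining equations that mention L gives: h(cons(Z, Y1), Z, Y1) = h(U, app(3, 3), h(X2, 3, X2)),  times(cons(6, 3), app(6, 6)) = times(X1, X2).
Bind V := cons(1, U); no other remaining equation mentions V.
Decompose h/3: cons(Z, Y1) = U,  Z = app(3, 3),  Y1 = h(X2, 3, X2).
Bind U := cons(Z, Y1); no other remaining equation mentions U. Substituting into the earlier binding gives V := cons(1, cons(Z, Y1)).
Bind Z := app(3, 3); no other remaining equation mentions Z. Substituting into the earlier bindings gives V := cons(1, cons(app(3, 3), Y1)), U := cons(app(3, 3), Y1).
Bind Y1 := h(X2, 3, X2); no other remaining equation mentions Y1. Substituting into the earlier bindings gives V := cons(1, cons(app(3, 3), h(X2, 3, X2))), U := cons(app(3, 3), h(X2, 3, X2)).
Decompose times/2: cons(6, 3) = X1,  app(6, 6) = X2.
Bind X1 := cons(6, 3); no other remaining equation mentions X1.
Bind X2 := app(6, 6). Substituting into the earlier bindings gives L := app(6, 6), V := cons(1, cons(app(3, 3), h(app(6, 6), 3, app(6, 6)))), U := cons(app(3, 3), h(app(6, 6), 3, app(6, 6))), Y1 := h(app(6, 6), 3, app(6, 6)).
No equations remain and no clash or occurs-check failure arose, so a unifier exists.

YES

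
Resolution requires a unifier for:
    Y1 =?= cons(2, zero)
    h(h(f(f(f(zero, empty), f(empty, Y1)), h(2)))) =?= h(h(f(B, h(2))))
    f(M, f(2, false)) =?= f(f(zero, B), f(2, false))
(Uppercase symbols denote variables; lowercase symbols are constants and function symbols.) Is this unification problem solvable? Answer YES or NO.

YES

Bind Y1 := cons(2, zero); substituting into the one remaining equation that mentions Y1 gives: h(h(f(f(f(zero, empty), f(empty, cons(2, zero))), h(2)))) =?= h(h(f(B, h(2)))).
Decompose h/1: h(f(f(f(zero, empty), f(empty, cons(2, zero))), h(2))) =?= h(f(B, h(2))).
Decompose h/1: f(f(f(zero, empty), f(empty, cons(2, zero))), h(2)) =?= f(B, h(2)).
Decompose f/2: f(f(zero, empty), f(empty, cons(2, zero))) =?= B,  h(2) =?= h(2).
Bind B := f(f(zero, empty), f(empty, cons(2, zero))); substituting into the one remaining equation that mentions B gives: f(M, f(2, false)) =?= f(f(zero, f(f(zero, empty), f(empty, cons(2, zero)))), f(2, false)).
Delete trivial equation h(2) =?= h(2).
Decompose f/2: M =?= f(zero, f(f(zero, empty), f(empty, cons(2, zero)))),  f(2, false) =?= f(2, false).
Bind M := f(zero, f(f(zero, empty), f(empty, cons(2, zero)))); no other remaining equation mentions M.
Delete trivial equation f(2, false) =?= f(2, false).
No equations remain and no clash or occurs-check failure arose, so a unifier exists.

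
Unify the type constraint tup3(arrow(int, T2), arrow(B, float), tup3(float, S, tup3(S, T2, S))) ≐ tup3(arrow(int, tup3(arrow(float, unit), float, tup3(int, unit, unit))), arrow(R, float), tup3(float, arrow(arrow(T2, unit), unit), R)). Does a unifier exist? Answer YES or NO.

YES

Decompose tup3/3: arrow(int, T2) ≐ arrow(int, tup3(arrow(float, unit), float, tup3(int, unit, unit))),  arrow(B, float) ≐ arrow(R, float),  tup3(float, S, tup3(S, T2, S)) ≐ tup3(float, arrow(arrow(T2, unit), unit), R).
Decompose arrow/2: int ≐ int,  T2 ≐ tup3(arrow(float, unit), float, tup3(int, unit, unit)).
Delete trivial equation int ≐ int.
Bind T2 := tup3(arrow(float, unit), float, tup3(int, unit, unit)); substituting into the one remaining equation that mentions T2 gives: tup3(float, S, tup3(S, tup3(arrow(float, unit), float, tup3(int, unit, unit)), S)) ≐ tup3(float, arrow(arrow(tup3(arrow(float, unit), float, tup3(int, unit, unit)), unit), unit), R).
Decompose arrow/2: B ≐ R,  float ≐ float.
Bind B := R; no other remaining equation mentions B.
Delete trivial equation float ≐ float.
Decompose tup3/3: float ≐ float,  S ≐ arrow(arrow(tup3(arrow(float, unit), float, tup3(int, unit, unit)), unit), unit),  tup3(S, tup3(arrow(float, unit), float, tup3(int, unit, unit)), S) ≐ R.
Delete trivial equation float ≐ float.
Bind S := arrow(arrow(tup3(arrow(float, unit), float, tup3(int, unit, unit)), unit), unit); substituting into the remaining equation gives: tup3(arrow(arrow(tup3(arrow(float, unit), float, tup3(int, unit, unit)), unit), unit), tup3(arrow(float, unit), float, tup3(int, unit, unit)), arrow(arrow(tup3(arrow(float, unit), float, tup3(int, unit, unit)), unit), unit)) ≐ R.
Bind R := tup3(arrow(arrow(tup3(arrow(float, unit), float, tup3(int, unit, unit)), unit), unit), tup3(arrow(float, unit), float, tup3(int, unit, unit)), arrow(arrow(tup3(arrow(float, unit), float, tup3(int, unit, unit)), unit), unit)). Substituting into the earlier binding gives B := tup3(arrow(arrow(tup3(arrow(float, unit), float, tup3(int, unit, unit)), unit), unit), tup3(arrow(float, unit), float, tup3(int, unit, unit)), arrow(arrow(tup3(arrow(float, unit), float, tup3(int, unit, unit)), unit), unit)).
No equations remain and no clash or occurs-check failure arose, so a unifier exists.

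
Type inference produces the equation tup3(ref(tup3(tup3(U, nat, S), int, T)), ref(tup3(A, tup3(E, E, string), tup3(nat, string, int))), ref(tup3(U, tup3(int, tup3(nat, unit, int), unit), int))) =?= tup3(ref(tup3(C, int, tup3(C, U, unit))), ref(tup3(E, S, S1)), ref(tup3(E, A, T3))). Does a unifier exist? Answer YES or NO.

Decompose tup3/3: ref(tup3(tup3(U, nat, S), int, T)) =?= ref(tup3(C, int, tup3(C, U, unit))),  ref(tup3(A, tup3(E, E, string), tup3(nat, string, int))) =?= ref(tup3(E, S, S1)),  ref(tup3(U, tup3(int, tup3(nat, unit, int), unit), int)) =?= ref(tup3(E, A, T3)).
Decompose ref/1: tup3(tup3(U, nat, S), int, T) =?= tup3(C, int, tup3(C, U, unit)).
Decompose tup3/3: tup3(U, nat, S) =?= C,  int =?= int,  T =?= tup3(C, U, unit).
Bind C := tup3(U, nat, S); substituting into the one remaining equation that mentions C gives: T =?= tup3(tup3(U, nat, S), U, unit).
Delete trivial equation int =?= int.
Bind T := tup3(tup3(U, nat, S), U, unit); no other remaining equation mentions T.
Decompose ref/1: tup3(A, tup3(E, E, string), tup3(nat, string, int)) =?= tup3(E, S, S1).
Decompose tup3/3: A =?= E,  tup3(E, E, string) =?= S,  tup3(nat, string, int) =?= S1.
Bind A := E; substituting into the one remaining equation that mentions A gives: ref(tup3(U, tup3(int, tup3(nat, unit, int), unit), int)) =?= ref(tup3(E, E, T3)).
Bind S := tup3(E, E, string); no other remaining equation mentions S. Substituting into the earlier bindings gives C := tup3(U, nat, tup3(E, E, string)), T := tup3(tup3(U, nat, tup3(E, E, string)), U, unit).
Bind S1 := tup3(nat, string, int); no other remaining equation mentions S1.
Decompose ref/1: tup3(U, tup3(int, tup3(nat, unit, int), unit), int) =?= tup3(E, E, T3).
Decompose tup3/3: U =?= E,  tup3(int, tup3(nat, unit, int), unit) =?= E,  int =?= T3.
Bind U := E; no other remaining equation mentions U. Substituting into the earlier bindings gives C := tup3(E, nat, tup3(E, E, string)), T := tup3(tup3(E, nat, tup3(E, E, string)), E, unit).
Bind E := tup3(int, tup3(nat, unit, int), unit); no other remaining equation mentions E. Substituting into the earlier bindings gives C := tup3(tup3(int, tup3(nat, unit, int), unit), nat, tup3(tup3(int, tup3(nat, unit, int), unit), tup3(int, tup3(nat, unit, int), unit), string)), T := tup3(tup3(tup3(int, tup3(nat, unit, int), unit), nat, tup3(tup3(int, tup3(nat, unit, int), unit), tup3(int, tup3(nat, unit, int), unit), string)), tup3(int, tup3(nat, unit, int), unit), unit), A := tup3(int, tup3(nat, unit, int), unit), S := tup3(tup3(int, tup3(nat, unit, int), unit), tup3(int, tup3(nat, unit, int), unit), string), U := tup3(int, tup3(nat, unit, int), unit).
Bind T3 := int.
No equations remain and no clash or occurs-check failure arose, so a unifier exists.

YES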